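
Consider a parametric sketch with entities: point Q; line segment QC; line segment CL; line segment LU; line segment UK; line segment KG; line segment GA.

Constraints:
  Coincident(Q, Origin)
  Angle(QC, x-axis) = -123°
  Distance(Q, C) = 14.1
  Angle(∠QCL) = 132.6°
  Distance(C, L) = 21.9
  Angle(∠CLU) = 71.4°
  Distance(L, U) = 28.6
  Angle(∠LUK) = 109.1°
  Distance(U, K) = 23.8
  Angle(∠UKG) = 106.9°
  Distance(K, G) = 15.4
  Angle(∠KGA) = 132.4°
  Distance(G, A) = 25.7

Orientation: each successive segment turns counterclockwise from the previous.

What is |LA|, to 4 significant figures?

26.40

Q is at the origin; QC runs at -123.0° with length 14.1, so C = (-7.679, -11.83). ∠QCL = 132.6° gives CL at -75.60° from the x-axis; with |CL| = 21.9, L = (-2.233, -33.04). ∠CLU = 71.4° gives LU at 33.00° from the x-axis; with |LU| = 28.6, U = (21.75, -17.46). ∠LUK = 109.1° gives UK at 103.9° from the x-axis; with |UK| = 23.8, K = (16.04, 5.643). ∠UKG = 106.9° gives KG at 177.0° from the x-axis; with |KG| = 15.4, G = (0.6566, 6.448). ∠KGA = 132.4° gives GA at -135.4° from the x-axis; with |GA| = 25.7, A = (-17.64, -11.60). Then |LA| = |A − L| = 26.40.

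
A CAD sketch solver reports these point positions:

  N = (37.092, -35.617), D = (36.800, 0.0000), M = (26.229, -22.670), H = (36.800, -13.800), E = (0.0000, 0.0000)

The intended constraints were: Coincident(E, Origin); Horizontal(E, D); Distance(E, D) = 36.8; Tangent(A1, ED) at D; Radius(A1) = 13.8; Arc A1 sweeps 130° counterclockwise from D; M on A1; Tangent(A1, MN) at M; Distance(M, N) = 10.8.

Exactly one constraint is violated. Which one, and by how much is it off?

Distance(M, N) = 10.8 — off by 6.10.

E = (0.00, 0.00) ✓; E.y = 0.00, D.y = 0.00 ✓; |ED| = 36.80 ✓; ∠(HD, DE) = 90.00° ✓; |HD| = 13.80 ✓; bearing(H→M) − bearing(H→D) = 130.0° ✓; |HM| = 13.80 ✓; ∠(HM, MN) = 90.00° ✓; |MN| = 16.90 ✗.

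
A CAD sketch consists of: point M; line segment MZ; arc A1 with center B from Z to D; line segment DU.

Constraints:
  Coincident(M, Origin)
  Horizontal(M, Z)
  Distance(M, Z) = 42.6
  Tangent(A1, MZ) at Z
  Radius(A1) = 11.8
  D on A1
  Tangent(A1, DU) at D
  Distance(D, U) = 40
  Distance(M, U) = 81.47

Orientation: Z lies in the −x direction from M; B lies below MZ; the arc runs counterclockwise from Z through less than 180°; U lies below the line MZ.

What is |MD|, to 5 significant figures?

54.141

Checks: |MZ| = 42.60 ✓; |BD| = 11.80 ✓; ∠(BD, DU) = 90.00° ✓; |DU| = 40.00 ✓; |MU| = 81.47 ✓.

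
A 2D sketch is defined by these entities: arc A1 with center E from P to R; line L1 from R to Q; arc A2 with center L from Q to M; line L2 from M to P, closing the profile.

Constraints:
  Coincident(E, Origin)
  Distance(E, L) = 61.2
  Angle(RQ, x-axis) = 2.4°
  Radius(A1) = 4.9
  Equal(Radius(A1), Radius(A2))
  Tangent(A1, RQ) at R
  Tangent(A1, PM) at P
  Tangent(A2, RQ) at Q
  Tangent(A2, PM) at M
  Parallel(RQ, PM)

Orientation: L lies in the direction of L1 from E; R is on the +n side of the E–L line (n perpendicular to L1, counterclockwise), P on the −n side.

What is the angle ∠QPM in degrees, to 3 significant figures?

9.10°

The slot axis is L1's direction at 2.4°, so u = (cos 2.4°, sin 2.4°) = (0.999, 0.0419) and n = (−sin 2.4°, cos 2.4°) = (-0.0419, 0.999). E is at the origin and L lies 61.2 along u from E, so L = 61.2·u = (61.1, 2.56). Tangency of A1 to both parallel lines with radius 4.9 puts R and P at E ± 4.9·n: R = (-0.205, 4.90), P = (0.205, -4.90). Equal radii place Q and M the same way about L: Q = L + 4.9·n = (60.9, 7.46), M = L − 4.9·n = (61.4, -2.33). Then cos ∠QPM = PQ·PM / (|PQ||PM|), giving 9.10°.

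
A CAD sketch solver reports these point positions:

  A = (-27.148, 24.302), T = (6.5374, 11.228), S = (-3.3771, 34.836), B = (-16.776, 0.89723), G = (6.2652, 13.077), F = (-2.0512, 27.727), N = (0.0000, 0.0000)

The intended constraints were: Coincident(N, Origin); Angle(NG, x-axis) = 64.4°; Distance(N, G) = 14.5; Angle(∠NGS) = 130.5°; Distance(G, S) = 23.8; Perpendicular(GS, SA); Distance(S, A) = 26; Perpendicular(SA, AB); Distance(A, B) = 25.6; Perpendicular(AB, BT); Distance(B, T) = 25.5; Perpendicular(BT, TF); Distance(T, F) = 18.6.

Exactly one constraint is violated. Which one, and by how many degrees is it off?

Perpendicular(BT, TF) — off by 3.60°.

N = (0.00, 0.00) ✓; NG at 64.40° ✓; |NG| = 14.50 ✓; ∠NGS = 130.5° ✓; |GS| = 23.80 ✓; ∠(GS, SA) = 90.00° ✓; |SA| = 26.00 ✓; ∠(SA, AB) = 90.00° ✓; |AB| = 25.60 ✓; ∠(AB, BT) = 90.00° ✓; |BT| = 25.50 ✓; ∠(BT, TF) = 93.60° ✗; |TF| = 18.60 ✓.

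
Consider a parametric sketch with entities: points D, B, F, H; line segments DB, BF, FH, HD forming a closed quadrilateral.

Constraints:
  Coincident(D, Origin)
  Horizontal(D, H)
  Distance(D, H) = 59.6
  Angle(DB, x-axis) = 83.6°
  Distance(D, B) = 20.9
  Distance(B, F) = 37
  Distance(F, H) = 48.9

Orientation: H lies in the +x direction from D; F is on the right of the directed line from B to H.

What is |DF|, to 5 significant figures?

19.572

D is at the origin; D and H share the same y with |DH| = 59.6 and H in +x, so H = (59.6, 0). DB runs at 83.6° with |DB| = 20.9, so B = (2.3297, 20.770). F is determined by |BF| = 37.0 and |FH| = 48.9 together: it lies at the intersection of circle(B, 37.0) and circle(H, 48.9). With |BH| = 60.920, the foot of the radical line on BH is 22.070 from B and the perpendicular offset is √(37.0² − 22.070²) = 29.697. Taking the right-of-BH solution: F = (12.953, -14.672).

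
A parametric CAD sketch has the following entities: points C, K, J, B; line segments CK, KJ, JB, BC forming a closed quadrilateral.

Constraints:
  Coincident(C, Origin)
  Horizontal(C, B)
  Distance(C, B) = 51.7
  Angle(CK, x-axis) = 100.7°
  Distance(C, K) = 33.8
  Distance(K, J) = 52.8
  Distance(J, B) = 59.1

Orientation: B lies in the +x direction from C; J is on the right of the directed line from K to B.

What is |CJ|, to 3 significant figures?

20.0

Checks: |KJ| = 52.80 ✓; |JB| = 59.10 ✓.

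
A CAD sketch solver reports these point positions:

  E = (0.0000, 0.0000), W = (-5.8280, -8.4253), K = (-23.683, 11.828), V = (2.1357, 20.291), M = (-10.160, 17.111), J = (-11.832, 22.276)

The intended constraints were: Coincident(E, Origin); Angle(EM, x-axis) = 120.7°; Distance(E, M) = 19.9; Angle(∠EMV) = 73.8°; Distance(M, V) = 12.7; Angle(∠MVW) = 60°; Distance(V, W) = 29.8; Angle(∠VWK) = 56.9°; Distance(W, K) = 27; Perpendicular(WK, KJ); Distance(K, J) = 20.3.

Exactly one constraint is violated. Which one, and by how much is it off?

Distance(K, J) = 20.3 — off by 4.50.

E = (0.00, 0.00) ✓; EM at 120.7° ✓; |EM| = 19.90 ✓; ∠EMV = 73.80° ✓; |MV| = 12.70 ✓; ∠MVW = 60.00° ✓; |VW| = 29.80 ✓; ∠VWK = 56.90° ✓; |WK| = 27.00 ✓; ∠(WK, KJ) = 90.00° ✓; |KJ| = 15.80 ✗.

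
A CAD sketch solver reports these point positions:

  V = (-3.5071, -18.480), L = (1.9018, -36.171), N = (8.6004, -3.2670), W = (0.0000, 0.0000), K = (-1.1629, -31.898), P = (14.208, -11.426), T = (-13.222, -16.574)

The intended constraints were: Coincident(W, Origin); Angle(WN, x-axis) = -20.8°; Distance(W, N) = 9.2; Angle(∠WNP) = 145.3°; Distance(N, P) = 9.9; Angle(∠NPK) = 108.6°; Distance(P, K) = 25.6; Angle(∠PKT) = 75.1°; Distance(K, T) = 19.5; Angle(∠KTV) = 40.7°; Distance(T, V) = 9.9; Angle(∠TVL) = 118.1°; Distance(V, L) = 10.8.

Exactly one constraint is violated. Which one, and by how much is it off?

Distance(V, L) = 10.8 — off by 7.70.

W = (0.00, 0.00) ✓; WN at -20.80° ✓; |WN| = 9.200 ✓; ∠WNP = 145.3° ✓; |NP| = 9.900 ✓; ∠NPK = 108.6° ✓; |PK| = 25.60 ✓; ∠PKT = 75.10° ✓; |KT| = 19.50 ✓; ∠KTV = 40.70° ✓; |TV| = 9.900 ✓; ∠TVL = 118.1° ✓; |VL| = 18.50 ✗.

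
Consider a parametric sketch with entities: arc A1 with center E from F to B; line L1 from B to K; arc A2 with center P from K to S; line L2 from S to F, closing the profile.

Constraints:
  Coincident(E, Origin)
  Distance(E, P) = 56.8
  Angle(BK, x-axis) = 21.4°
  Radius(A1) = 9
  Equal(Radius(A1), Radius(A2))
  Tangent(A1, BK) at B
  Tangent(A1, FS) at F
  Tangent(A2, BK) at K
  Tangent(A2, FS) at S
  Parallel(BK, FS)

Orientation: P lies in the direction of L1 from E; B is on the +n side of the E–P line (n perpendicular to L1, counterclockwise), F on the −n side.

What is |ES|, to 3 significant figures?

57.5

The slot axis is L1's direction at 21.4°, so u = (cos 21.4°, sin 21.4°) = (0.931, 0.365) and n = (−sin 21.4°, cos 21.4°) = (-0.365, 0.931). E is at the origin and P lies 56.8 along u from E, so P = 56.8·u = (52.9, 20.7). Tangency of A1 to both parallel lines with radius 9.0 puts B and F at E ± 9.0·n: B = (-3.28, 8.38), F = (3.28, -8.38). Equal radii place K and S the same way about P: K = P + 9.0·n = (49.6, 29.1), S = P − 9.0·n = (56.2, 12.3). Then |ES| = |S − E| = 57.5.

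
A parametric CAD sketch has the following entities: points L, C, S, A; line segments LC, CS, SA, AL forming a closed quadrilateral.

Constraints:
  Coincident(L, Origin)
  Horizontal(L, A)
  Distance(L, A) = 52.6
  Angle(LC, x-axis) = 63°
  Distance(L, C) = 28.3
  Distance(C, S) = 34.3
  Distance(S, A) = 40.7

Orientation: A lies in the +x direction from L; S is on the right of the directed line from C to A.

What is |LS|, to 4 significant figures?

15.80

Checks: |CS| = 34.30 ✓; |SA| = 40.70 ✓.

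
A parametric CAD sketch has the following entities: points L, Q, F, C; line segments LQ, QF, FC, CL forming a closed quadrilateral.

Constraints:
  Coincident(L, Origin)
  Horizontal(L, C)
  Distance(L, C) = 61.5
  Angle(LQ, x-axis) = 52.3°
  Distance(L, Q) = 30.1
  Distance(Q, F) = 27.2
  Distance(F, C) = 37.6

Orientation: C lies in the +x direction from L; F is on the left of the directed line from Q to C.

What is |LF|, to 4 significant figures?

55.08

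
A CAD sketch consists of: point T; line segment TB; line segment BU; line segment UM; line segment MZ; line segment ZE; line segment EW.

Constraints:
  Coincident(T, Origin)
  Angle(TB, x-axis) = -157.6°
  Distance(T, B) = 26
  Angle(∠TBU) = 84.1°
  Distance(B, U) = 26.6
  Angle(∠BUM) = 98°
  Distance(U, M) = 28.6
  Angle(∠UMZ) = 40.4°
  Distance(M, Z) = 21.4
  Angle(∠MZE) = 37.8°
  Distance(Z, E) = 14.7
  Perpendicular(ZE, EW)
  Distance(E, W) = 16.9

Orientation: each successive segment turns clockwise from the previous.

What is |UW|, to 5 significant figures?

31.987

T is at the origin; TB runs at -157.6° with length 26.0, so B = (-24.038, -9.9078). ∠TBU = 84.1° gives BU at 106.50° from the x-axis; with |BU| = 26.6, U = (-31.593, 15.597). ∠BUM = 98.0° gives UM at 24.500° from the x-axis; with |UM| = 28.6, M = (-5.5681, 27.457). ∠UMZ = 40.4° gives MZ at -115.10° from the x-axis; with |MZ| = 21.4, Z = (-14.646, 8.0778). ∠MZE = 37.8° gives ZE at 102.70° from the x-axis; with |ZE| = 14.7, E = (-17.878, 22.418). ZE ⟂ EW, so EW runs at 12.700°; with |EW| = 16.9, W = (-1.3912, 26.134). Then |UW| = |W − U| = 31.987.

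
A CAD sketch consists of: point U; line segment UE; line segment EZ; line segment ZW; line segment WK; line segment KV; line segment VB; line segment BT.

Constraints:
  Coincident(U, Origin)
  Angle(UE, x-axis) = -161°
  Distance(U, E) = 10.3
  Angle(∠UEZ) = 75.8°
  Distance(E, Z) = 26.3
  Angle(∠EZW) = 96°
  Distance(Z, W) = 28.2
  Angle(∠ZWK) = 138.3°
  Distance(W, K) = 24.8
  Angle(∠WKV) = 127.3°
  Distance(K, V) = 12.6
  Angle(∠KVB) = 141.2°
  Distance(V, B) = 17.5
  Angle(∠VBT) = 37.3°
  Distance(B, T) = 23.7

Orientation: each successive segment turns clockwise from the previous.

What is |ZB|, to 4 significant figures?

53.75

U is at the origin; UE runs at -161.0° with length 10.3, so E = (-9.739, -3.353). ∠UEZ = 75.8° gives EZ at 94.80° from the x-axis; with |EZ| = 26.3, Z = (-11.94, 22.85). ∠EZW = 96.0° gives ZW at 10.80° from the x-axis; with |ZW| = 28.2, W = (15.76, 28.14). ∠ZWK = 138.3° gives WK at -30.90° from the x-axis; with |WK| = 24.8, K = (37.04, 15.40). ∠WKV = 127.3° gives KV at -83.60° from the x-axis; with |KV| = 12.6, V = (38.45, 2.881). ∠KVB = 141.2° gives VB at -122.4° from the x-axis; with |VB| = 17.5, B = (29.07, -11.89). Then |ZB| = |B − Z| = 53.75.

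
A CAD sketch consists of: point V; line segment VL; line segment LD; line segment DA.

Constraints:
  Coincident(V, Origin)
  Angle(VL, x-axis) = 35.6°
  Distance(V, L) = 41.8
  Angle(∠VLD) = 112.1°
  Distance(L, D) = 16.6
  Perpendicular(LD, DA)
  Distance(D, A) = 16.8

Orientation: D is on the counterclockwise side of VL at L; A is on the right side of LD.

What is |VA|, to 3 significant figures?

64.3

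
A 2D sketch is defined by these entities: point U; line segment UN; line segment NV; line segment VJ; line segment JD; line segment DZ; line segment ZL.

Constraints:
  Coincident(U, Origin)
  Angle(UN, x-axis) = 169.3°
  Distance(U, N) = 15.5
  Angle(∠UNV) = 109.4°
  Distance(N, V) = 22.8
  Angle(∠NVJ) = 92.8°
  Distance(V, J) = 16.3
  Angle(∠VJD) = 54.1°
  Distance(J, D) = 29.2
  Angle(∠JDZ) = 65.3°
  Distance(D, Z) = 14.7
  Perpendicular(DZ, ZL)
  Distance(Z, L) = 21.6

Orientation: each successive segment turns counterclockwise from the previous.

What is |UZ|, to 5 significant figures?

27.729

∠VJD = 54.1° gives JD at 93.000° from the x-axis; with |JD| = 29.2, D = (-14.507, 3.4586). ∠JDZ = 65.3° gives DZ at -152.30° from the x-axis; with |DZ| = 14.7, Z = (-27.523, -3.3746). Then |UZ| = |Z − U| = 27.729.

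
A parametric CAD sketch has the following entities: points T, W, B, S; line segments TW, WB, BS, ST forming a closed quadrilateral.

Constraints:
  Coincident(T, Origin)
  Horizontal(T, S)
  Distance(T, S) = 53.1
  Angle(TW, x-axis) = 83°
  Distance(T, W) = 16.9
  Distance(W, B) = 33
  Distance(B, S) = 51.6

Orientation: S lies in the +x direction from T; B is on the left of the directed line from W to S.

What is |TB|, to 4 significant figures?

48.07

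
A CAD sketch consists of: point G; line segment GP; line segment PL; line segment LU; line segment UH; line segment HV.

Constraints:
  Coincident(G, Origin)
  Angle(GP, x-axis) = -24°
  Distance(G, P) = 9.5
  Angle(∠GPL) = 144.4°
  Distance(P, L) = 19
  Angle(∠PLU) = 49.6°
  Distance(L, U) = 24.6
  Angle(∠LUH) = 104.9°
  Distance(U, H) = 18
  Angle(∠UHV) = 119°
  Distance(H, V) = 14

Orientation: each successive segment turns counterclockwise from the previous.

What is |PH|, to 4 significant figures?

17.17

G is at the origin; GP runs at -24.0° with length 9.5, so P = (8.679, -3.864). ∠GPL = 144.4° gives PL at 11.60° from the x-axis; with |PL| = 19.0, L = (27.29, -0.04352). ∠PLU = 49.6° gives LU at 142.0° from the x-axis; with |LU| = 24.6, U = (7.906, 15.10). ∠LUH = 104.9° gives UH at -142.9° from the x-axis; with |UH| = 18.0, H = (-6.451, 4.244). Then |PH| = |H − P| = 17.17.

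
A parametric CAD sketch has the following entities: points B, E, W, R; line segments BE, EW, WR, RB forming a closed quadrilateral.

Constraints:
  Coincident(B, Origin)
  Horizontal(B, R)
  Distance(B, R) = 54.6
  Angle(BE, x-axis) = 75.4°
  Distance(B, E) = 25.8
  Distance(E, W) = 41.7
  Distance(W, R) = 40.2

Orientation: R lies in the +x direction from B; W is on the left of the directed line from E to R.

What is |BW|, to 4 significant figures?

60.21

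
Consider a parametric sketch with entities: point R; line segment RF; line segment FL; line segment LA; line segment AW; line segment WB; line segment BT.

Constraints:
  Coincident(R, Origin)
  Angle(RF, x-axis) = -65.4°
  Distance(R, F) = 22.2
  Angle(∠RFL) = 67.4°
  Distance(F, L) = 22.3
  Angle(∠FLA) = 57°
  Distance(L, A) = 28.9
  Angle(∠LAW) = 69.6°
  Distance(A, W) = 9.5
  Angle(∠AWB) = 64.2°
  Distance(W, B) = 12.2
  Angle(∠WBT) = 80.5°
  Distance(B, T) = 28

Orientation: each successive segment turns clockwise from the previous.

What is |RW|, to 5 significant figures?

8.5668

∠FLA = 57.0° gives LA at 59.000° from the x-axis; with |LA| = 28.9, A = (1.8396, 3.8088). ∠LAW = 69.6° gives AW at -51.400° from the x-axis; with |AW| = 9.5, W = (7.7665, -3.6156). Then |RW| = |W − R| = 8.5668.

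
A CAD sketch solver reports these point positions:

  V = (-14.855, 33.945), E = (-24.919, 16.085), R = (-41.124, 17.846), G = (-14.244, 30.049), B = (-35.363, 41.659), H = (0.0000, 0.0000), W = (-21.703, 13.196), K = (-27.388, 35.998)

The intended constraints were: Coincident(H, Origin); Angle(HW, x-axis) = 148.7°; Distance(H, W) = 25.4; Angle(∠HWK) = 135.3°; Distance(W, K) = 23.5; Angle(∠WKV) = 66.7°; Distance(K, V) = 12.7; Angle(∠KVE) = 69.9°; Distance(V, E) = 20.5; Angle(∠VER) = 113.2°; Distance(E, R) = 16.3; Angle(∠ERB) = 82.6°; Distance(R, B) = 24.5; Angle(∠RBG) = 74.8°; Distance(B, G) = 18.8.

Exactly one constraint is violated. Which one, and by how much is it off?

Distance(B, G) = 18.8 — off by 5.30.

H = (0.00, 0.00) ✓; HW at 148.7° ✓; |HW| = 25.40 ✓; ∠HWK = 135.3° ✓; |WK| = 23.50 ✓; ∠WKV = 66.70° ✓; |KV| = 12.70 ✓; ∠KVE = 69.90° ✓; |VE| = 20.50 ✓; ∠VER = 113.2° ✓; |ER| = 16.30 ✓; ∠ERB = 82.60° ✓; |RB| = 24.50 ✓; ∠RBG = 74.80° ✓; |BG| = 24.10 ✗.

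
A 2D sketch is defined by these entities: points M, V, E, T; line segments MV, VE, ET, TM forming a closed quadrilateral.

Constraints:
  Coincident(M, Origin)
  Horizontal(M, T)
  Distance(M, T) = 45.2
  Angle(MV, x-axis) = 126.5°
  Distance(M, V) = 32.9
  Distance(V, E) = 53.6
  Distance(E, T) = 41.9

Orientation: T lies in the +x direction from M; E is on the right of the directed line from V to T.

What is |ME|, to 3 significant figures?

21.1

Checks: |VE| = 53.60 ✓; |ET| = 41.90 ✓.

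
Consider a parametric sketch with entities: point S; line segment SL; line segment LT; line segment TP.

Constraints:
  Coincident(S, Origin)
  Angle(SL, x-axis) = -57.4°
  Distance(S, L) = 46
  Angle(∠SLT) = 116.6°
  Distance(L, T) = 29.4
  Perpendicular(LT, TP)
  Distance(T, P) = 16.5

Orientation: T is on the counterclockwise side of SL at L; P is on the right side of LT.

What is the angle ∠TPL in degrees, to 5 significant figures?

60.698°

∠SLT = 116.6°, so LT runs at -57.4° + (180° − 116.6°) = 6.0000° from the x-axis; with |LT| = 29.4, T = L + 29.4·(cos 6.0000°, sin 6.0000°) = (54.022, -35.680). The perpendicularity gives TP at right angles to LT; with |TP| = 16.5 on the right of LT, P = T + 16.5·(0.10453, -0.99452) = (55.747, -52.089). Then cos ∠TPL = PT·PL / (|PT||PL|), giving 60.698°.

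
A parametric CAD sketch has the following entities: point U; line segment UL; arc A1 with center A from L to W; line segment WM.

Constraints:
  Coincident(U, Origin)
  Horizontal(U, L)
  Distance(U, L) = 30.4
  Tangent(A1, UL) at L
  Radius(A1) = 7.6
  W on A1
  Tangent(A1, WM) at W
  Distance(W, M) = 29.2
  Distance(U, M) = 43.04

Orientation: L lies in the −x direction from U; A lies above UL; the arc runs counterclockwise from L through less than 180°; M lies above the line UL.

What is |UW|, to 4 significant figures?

24.01

U is at the origin; U and L share the same y with |UL| = 30.4 and L on the −x side, so L = (-30.40, 0.000). The tangent condition forces AL to be normal to UL, so A = L + (0, 7.6) = (-30.40, 7.600). Since AW ⟂ WM (tangency), |AM| = √(7.6² + 29.2²) = 30.17 regardless of where W sits on A1. So M lies on both circle(U, 43.04) and circle(A, 30.17); the above-UL intersection is M = (-22.47, 36.71). W is the foot of the tangent from M: W = (-22.80, 7.513).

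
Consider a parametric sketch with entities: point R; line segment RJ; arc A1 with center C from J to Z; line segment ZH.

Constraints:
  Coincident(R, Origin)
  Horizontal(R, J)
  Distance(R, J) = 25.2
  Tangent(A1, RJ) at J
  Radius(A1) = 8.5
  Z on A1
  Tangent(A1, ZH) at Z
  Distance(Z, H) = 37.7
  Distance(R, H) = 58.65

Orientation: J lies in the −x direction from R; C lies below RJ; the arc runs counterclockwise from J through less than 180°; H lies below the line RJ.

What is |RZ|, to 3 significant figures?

34.5

R is at the origin; R and J share the same y with |RJ| = 25.2 and J on the −x side, so J = (-25.2, 0.00). The tangent condition forces CJ to be normal to RJ, so C = J + (0, -8.5) = (-25.2, -8.50). Since CZ ⟂ ZH (tangency), |CH| = √(8.5² + 37.7²) = 38.6 regardless of where Z sits on A1. So H lies on both circle(R, 58.65) and circle(C, 38.6); the below-RJ intersection is H = (-37.4, -45.2). Z is the foot of the tangent from H: Z = (-33.7, -7.65).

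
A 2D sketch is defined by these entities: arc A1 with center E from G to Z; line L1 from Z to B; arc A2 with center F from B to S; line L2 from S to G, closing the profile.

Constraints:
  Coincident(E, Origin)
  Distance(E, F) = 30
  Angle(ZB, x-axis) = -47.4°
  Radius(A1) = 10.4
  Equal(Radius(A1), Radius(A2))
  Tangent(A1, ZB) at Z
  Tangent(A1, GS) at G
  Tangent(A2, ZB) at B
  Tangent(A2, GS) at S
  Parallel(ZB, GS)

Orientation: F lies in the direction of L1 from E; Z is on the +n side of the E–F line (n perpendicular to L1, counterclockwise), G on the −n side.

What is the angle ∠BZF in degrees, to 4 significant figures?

19.12°

The slot axis is L1's direction at -47.4°, so u = (cos -47.4°, sin -47.4°) = (0.6769, -0.7361) and n = (−sin -47.4°, cos -47.4°) = (0.7361, 0.6769). E is at the origin and F lies 30.0 along u from E, so F = 30.0·u = (20.31, -22.08). Tangency of A1 to both parallel lines with radius 10.4 puts Z and G at E ± 10.4·n: Z = (7.655, 7.040), G = (-7.655, -7.040). Equal radii place B and S the same way about F: B = F + 10.4·n = (27.96, -15.04), S = F − 10.4·n = (12.65, -29.12). Then cos ∠BZF = ZB·ZF / (|ZB||ZF|), giving 19.12°.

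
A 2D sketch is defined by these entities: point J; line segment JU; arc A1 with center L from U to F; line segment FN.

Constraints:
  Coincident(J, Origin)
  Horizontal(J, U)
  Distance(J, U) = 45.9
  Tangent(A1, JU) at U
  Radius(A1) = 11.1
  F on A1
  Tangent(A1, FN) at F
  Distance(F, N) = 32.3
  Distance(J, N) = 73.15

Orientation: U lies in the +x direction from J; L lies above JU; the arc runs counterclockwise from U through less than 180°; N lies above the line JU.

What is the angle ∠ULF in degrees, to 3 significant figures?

85.3°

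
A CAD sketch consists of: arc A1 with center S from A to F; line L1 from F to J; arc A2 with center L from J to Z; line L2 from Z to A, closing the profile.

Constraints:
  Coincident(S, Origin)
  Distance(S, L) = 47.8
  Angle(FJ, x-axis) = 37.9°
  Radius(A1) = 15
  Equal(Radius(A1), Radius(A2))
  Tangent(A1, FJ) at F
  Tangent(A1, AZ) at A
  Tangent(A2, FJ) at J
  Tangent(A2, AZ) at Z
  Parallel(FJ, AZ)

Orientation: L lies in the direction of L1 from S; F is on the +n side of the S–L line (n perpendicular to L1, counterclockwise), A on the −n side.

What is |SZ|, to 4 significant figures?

50.10

The slot axis is L1's direction at 37.9°, so u = (cos 37.9°, sin 37.9°) = (0.7891, 0.6143) and n = (−sin 37.9°, cos 37.9°) = (-0.6143, 0.7891). S is at the origin and L lies 47.8 along u from S, so L = 47.8·u = (37.72, 29.36). Tangency of A1 to both parallel lines with radius 15.0 puts F and A at S ± 15.0·n: F = (-9.214, 11.84), A = (9.214, -11.84). Equal radii place J and Z the same way about L: J = L + 15.0·n = (28.50, 41.20), Z = L − 15.0·n = (46.93, 17.53). Then |SZ| = |Z − S| = 50.10.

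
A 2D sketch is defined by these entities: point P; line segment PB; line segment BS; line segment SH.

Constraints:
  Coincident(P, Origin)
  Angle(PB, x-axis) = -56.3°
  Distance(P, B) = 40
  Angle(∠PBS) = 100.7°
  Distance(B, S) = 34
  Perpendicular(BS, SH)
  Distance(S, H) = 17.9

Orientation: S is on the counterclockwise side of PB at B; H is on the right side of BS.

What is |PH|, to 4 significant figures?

70.63

∠PBS = 100.7°, so BS runs at -56.3° + (180° − 100.7°) = 23.00° from the x-axis; with |BS| = 34.0, S = B + 34.0·(cos 23.00°, sin 23.00°) = (53.49, -19.99). The perpendicularity gives SH at right angles to BS; with |SH| = 17.9 on the right of BS, H = S + 17.9·(0.3907, -0.9205) = (60.49, -36.47). Then |PH| = |H − P| = 70.63.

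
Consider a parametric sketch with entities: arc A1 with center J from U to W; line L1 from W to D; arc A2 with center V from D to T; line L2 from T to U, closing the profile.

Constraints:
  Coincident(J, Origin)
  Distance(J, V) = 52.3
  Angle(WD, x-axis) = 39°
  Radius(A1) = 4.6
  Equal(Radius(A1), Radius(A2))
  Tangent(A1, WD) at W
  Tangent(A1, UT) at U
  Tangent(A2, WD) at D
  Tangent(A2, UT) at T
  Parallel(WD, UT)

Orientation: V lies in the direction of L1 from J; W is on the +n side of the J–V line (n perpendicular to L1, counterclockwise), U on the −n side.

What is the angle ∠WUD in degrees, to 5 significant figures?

80.023°

The slot axis is L1's direction at 39.0°, so u = (cos 39.0°, sin 39.0°) = (0.77715, 0.62932) and n = (−sin 39.0°, cos 39.0°) = (-0.62932, 0.77715). J is at the origin and V lies 52.3 along u from J, so V = 52.3·u = (40.645, 32.913). Tangency of A1 to both parallel lines with radius 4.6 puts W and U at J ± 4.6·n: W = (-2.8949, 3.5749), U = (2.8949, -3.5749). Equal radii place D and T the same way about V: D = V + 4.6·n = (37.750, 36.488), T = V − 4.6·n = (43.540, 29.339). Then cos ∠WUD = UW·UD / (|UW||UD|), giving 80.023°.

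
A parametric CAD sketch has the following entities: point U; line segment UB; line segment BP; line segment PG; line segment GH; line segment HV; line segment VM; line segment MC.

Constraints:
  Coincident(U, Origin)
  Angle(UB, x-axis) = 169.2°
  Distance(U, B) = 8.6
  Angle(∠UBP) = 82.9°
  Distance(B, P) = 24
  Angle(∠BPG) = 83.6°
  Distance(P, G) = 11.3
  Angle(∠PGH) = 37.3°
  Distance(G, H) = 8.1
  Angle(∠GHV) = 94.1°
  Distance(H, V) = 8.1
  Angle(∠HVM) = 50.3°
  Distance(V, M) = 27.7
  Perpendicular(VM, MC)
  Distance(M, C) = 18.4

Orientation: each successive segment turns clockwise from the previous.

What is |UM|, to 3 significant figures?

28.8

U is at the origin; UB runs at 169.2° with length 8.6, so B = (-8.45, 1.61). ∠UBP = 82.9° gives BP at 72.1° from the x-axis; with |BP| = 24.0, P = (-1.07, 24.4). ∠BPG = 83.6° gives PG at -24.3° from the x-axis; with |PG| = 11.3, G = (9.23, 19.8). ∠PGH = 37.3° gives GH at -167° from the x-axis; with |GH| = 8.1, H = (1.34, 18.0). ∠GHV = 94.1° gives HV at 107° from the x-axis; with |HV| = 8.1, V = (-1.05, 25.7). ∠HVM = 50.3° gives VM at -22.6° from the x-axis; with |VM| = 27.7, M = (24.5, 15.1). Then |UM| = |M − U| = 28.8.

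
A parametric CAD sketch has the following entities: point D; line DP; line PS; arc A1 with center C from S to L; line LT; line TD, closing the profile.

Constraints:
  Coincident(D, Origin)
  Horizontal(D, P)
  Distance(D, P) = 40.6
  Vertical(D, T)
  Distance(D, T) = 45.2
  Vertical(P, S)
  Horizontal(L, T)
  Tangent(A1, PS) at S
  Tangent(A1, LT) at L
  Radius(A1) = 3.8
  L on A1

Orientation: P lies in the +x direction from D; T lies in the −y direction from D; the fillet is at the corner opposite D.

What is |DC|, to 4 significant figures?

55.39

D and T share the same x with |DT| = 45.2 and T on the −y side, so T = (0.000, -45.20). The virtual corner opposite D is at (40.60, -45.20). The tangent condition forces CS to be normal to PS and A1 meets LT tangentially, so CL is at right angles to LT, with radius 3.8, so the center C sits 3.8 in from both sides at C = (36.80, -41.40). Then |DC| = |C − D| = 55.39.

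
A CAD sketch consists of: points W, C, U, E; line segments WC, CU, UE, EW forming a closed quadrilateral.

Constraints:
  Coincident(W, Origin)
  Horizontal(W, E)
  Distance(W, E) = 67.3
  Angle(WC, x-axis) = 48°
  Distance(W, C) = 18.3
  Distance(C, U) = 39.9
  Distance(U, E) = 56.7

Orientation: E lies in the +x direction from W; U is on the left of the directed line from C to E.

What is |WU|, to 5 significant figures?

58.092

Checks: |CU| = 39.90 ✓; |UE| = 56.70 ✓.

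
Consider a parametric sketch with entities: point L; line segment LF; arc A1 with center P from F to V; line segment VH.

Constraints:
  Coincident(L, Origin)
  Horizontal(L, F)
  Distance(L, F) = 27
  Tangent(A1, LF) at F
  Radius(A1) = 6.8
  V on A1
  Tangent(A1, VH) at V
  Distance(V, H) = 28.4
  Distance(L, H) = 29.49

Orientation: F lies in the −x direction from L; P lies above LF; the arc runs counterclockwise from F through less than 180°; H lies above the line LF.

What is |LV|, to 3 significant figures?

21.3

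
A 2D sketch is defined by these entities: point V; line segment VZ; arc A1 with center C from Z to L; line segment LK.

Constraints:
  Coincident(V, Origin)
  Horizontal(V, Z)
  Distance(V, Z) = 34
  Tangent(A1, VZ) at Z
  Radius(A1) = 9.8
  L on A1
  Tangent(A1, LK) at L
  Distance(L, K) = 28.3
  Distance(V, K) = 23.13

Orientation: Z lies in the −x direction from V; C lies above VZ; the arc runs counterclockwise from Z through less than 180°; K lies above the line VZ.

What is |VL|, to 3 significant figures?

27.4

Checks: |CL| = 9.800 ✓; ∠(CL, LK) = 90.00° ✓; |LK| = 28.30 ✓; |VK| = 23.13 ✓.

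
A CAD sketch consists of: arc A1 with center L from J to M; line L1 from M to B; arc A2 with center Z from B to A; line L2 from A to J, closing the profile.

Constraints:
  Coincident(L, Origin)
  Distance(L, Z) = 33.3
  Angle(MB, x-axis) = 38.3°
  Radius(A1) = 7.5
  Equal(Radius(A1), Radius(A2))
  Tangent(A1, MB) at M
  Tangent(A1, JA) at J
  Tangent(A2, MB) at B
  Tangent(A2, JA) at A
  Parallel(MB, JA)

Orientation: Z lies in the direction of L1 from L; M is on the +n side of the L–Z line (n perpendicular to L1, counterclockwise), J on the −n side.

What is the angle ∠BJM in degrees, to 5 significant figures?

65.751°

The slot axis is L1's direction at 38.3°, so u = (cos 38.3°, sin 38.3°) = (0.78478, 0.61978) and n = (−sin 38.3°, cos 38.3°) = (-0.61978, 0.78478). L is at the origin and Z lies 33.3 along u from L, so Z = 33.3·u = (26.133, 20.639). Tangency of A1 to both parallel lines with radius 7.5 puts M and J at L ± 7.5·n: M = (-4.6483, 5.8858), J = (4.6483, -5.8858). Equal radii place B and A the same way about Z: B = Z + 7.5·n = (21.485, 26.524), A = Z − 7.5·n = (30.781, 14.753). Then cos ∠BJM = JB·JM / (|JB||JM|), giving 65.751°.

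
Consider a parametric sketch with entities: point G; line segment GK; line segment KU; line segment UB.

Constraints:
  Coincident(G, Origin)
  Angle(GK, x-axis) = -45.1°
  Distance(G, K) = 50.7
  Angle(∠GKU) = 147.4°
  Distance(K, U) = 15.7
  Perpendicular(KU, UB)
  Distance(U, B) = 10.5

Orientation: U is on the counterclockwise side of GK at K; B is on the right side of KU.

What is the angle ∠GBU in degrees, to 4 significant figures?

57.08°

∠GKU = 147.4°, so KU runs at -45.1° + (180° − 147.4°) = -12.50° from the x-axis; with |KU| = 15.7, U = K + 15.7·(cos -12.50°, sin -12.50°) = (51.12, -39.31). KU ⟂ UB; with |UB| = 10.5 on the right of KU, B = U + 10.5·(-0.2164, -0.9763) = (48.84, -49.56). Then cos ∠GBU = BG·BU / (|BG||BU|), giving 57.08°.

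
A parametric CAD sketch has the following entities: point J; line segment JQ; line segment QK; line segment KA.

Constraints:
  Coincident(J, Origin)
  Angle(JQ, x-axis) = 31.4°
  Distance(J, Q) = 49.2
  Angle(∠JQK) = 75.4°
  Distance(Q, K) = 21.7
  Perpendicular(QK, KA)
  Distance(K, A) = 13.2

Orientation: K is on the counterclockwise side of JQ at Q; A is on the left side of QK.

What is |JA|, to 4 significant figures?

35.65

J is at the origin; JQ runs at 31.4° with length 49.2, so Q = 49.2·(cos 31.4°, sin 31.4°) = (41.99, 25.63). ∠JQK = 75.4°, so QK runs at 31.4° + (180° − 75.4°) = 136.0° from the x-axis; with |QK| = 21.7, K = Q + 21.7·(cos 136.0°, sin 136.0°) = (26.39, 40.71). QK ⟂ KA; with |KA| = 13.2 on the left of QK, A = K + 13.2·(-0.6947, -0.7193) = (17.22, 31.21). Then |JA| = |A − J| = 35.65.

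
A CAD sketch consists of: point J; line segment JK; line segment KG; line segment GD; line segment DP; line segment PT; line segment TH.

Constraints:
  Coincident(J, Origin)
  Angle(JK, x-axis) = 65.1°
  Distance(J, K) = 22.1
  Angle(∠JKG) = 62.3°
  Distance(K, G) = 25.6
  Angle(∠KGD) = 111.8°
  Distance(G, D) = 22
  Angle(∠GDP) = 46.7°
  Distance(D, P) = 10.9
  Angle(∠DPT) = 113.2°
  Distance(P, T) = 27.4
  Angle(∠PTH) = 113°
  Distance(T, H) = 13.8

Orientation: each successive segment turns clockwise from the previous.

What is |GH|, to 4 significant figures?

19.36

J is at the origin; JK runs at 65.1° with length 22.1, so K = (9.305, 20.05). ∠JKG = 62.3° gives KG at -52.60° from the x-axis; with |KG| = 25.6, G = (24.85, -0.2913). ∠KGD = 111.8° gives GD at -120.8° from the x-axis; with |GD| = 22.0, D = (13.59, -19.19). ∠GDP = 46.7° gives DP at 105.9° from the x-axis; with |DP| = 10.9, P = (10.60, -8.705). ∠DPT = 113.2° gives PT at 39.10° from the x-axis; with |PT| = 27.4, T = (31.87, 8.575). ∠PTH = 113.0° gives TH at -27.90° from the x-axis; with |TH| = 13.8, H = (44.06, 2.118). Then |GH| = |H − G| = 19.36.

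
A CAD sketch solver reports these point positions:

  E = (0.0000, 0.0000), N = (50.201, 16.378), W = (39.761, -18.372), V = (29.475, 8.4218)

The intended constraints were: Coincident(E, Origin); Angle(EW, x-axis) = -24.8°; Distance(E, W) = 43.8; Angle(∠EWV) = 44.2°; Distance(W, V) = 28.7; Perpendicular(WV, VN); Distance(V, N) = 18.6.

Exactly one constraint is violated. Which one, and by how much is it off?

Distance(V, N) = 18.6 — off by 3.60.

E = (0.00, 0.00) ✓; EW at -24.80° ✓; |EW| = 43.80 ✓; ∠EWV = 44.20° ✓; |WV| = 28.70 ✓; ∠(WV, VN) = 90.00° ✓; |VN| = 22.20 ✗.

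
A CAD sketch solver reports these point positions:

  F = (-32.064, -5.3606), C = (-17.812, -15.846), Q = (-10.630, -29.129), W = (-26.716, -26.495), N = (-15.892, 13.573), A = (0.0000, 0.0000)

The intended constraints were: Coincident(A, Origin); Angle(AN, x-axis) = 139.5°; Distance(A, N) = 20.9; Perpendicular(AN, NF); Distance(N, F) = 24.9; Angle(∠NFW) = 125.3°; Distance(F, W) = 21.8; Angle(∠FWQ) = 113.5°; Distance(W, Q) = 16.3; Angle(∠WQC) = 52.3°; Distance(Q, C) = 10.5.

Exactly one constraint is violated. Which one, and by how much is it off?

Distance(Q, C) = 10.5 — off by 4.60.

A = (0.00, 0.00) ✓; AN at 139.5° ✓; |AN| = 20.90 ✓; ∠(AN, NF) = 90.00° ✓; |NF| = 24.90 ✓; ∠NFW = 125.3° ✓; |FW| = 21.80 ✓; ∠FWQ = 113.5° ✓; |WQ| = 16.30 ✓; ∠WQC = 52.30° ✓; |QC| = 15.10 ✗.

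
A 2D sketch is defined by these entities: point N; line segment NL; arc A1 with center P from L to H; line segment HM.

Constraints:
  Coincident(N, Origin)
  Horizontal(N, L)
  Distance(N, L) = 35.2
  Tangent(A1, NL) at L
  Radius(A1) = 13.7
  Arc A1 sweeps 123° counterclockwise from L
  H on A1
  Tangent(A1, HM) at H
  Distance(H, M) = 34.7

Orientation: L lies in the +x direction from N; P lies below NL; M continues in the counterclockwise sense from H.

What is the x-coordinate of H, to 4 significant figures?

23.71

N is at the origin; N and L share the same y with |NL| = 35.2 and L on the +x side, so L = (35.20, 0.000). A1 meets NL tangentially, so PL is at right angles to NL, so P = L + (0, -13.7) = (35.20, -13.70). On A1, L sits at bearing 90° from P; a 123° counterclockwise sweep puts H at bearing 213°, so H = P + 13.7·(cos 213°, sin 213°) = (23.71, -21.16). So H.x = 23.71.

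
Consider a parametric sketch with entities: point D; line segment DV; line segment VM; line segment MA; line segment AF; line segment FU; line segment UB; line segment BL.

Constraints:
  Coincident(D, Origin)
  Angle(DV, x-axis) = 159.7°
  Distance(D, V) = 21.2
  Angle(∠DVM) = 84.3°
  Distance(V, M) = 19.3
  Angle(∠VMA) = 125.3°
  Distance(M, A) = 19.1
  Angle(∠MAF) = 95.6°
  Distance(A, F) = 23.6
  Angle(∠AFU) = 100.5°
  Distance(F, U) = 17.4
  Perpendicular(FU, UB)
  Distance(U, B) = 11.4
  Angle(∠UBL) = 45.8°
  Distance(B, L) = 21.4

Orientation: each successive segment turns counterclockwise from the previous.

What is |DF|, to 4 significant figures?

14.38

D is at the origin; DV runs at 159.7° with length 21.2, so V = (-19.88, 7.355). ∠DVM = 84.3° gives VM at -104.6° from the x-axis; with |VM| = 19.3, M = (-24.75, -11.32). ∠VMA = 125.3° gives MA at -49.90° from the x-axis; with |MA| = 19.1, A = (-12.45, -25.93). ∠MAF = 95.6° gives AF at 34.50° from the x-axis; with |AF| = 23.6, F = (7.004, -12.56). Then |DF| = |F − D| = 14.38.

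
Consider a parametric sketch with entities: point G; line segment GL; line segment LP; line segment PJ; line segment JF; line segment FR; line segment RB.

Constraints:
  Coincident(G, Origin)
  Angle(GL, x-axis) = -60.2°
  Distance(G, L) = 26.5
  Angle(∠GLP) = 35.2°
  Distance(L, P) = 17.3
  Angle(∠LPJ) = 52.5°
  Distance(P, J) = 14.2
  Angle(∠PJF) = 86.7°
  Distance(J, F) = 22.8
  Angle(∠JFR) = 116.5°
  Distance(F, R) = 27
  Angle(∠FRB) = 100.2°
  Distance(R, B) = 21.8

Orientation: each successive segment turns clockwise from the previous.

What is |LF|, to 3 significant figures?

9.34

G is at the origin; GL runs at -60.2° with length 26.5, so L = (13.2, -23.0). ∠GLP = 35.2° gives LP at 155° from the x-axis; with |LP| = 17.3, P = (-2.51, -15.7). ∠LPJ = 52.5° gives PJ at 27.5° from the x-axis; with |PJ| = 14.2, J = (10.1, -9.13). ∠PJF = 86.7° gives JF at -65.8° from the x-axis; with |JF| = 22.8, F = (19.4, -29.9). Then |LF| = |F − L| = 9.34.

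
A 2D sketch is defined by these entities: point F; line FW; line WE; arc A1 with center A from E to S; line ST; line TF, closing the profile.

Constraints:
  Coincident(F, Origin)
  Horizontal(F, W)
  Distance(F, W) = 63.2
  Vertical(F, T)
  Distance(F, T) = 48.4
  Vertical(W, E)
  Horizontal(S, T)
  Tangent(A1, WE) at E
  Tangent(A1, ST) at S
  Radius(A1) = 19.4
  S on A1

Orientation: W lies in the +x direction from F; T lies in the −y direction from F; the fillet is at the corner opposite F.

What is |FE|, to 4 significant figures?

69.54

F is at the origin; F and W share the same y with |FW| = 63.2 and W on the +x side, so W = (63.20, 0.000). FT is vertical with |FT| = 48.4 and T on the −y side, so T = (0.000, -48.40). The virtual corner opposite F is at (63.20, -48.40). The tangent condition forces AE to be normal to WE and A1 meets ST tangentially, so AS is at right angles to ST, with radius 19.4, so the center A sits 19.4 in from both sides at A = (43.80, -29.00). That places the tangent points at E = (63.20, -29.00) on WE and S = (43.80, -48.40) on ST. Then |FE| = |E − F| = 69.54.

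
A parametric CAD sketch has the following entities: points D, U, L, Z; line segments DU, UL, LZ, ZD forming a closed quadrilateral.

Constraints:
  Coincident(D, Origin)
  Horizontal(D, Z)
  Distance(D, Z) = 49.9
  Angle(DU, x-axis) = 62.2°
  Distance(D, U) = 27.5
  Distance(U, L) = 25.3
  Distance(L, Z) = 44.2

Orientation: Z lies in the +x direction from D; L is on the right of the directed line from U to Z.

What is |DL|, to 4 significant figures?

5.700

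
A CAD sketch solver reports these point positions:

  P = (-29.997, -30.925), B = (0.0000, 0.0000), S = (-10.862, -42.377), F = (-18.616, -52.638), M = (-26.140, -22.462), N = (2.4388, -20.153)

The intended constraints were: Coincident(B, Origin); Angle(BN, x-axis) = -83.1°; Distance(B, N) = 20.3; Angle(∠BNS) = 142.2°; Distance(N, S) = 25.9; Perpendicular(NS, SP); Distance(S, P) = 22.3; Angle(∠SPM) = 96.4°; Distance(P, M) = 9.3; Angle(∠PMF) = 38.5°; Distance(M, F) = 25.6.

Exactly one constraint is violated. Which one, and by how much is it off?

Distance(M, F) = 25.6 — off by 5.50.

B = (0.00, 0.00) ✓; BN at -83.10° ✓; |BN| = 20.30 ✓; ∠BNS = 142.2° ✓; |NS| = 25.90 ✓; ∠(NS, SP) = 90.00° ✓; |SP| = 22.30 ✓; ∠SPM = 96.40° ✓; |PM| = 9.300 ✓; ∠PMF = 38.50° ✓; |MF| = 31.10 ✗.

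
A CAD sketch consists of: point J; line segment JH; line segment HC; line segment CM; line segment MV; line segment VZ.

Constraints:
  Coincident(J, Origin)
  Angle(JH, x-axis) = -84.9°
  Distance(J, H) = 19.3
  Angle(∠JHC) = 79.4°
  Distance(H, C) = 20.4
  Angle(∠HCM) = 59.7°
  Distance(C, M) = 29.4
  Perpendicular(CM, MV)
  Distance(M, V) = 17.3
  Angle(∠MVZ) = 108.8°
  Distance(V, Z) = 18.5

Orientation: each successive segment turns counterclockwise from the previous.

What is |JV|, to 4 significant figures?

13.13

∠HCM = 59.7° gives CM at 136.0° from the x-axis; with |CM| = 29.4, M = (0.2060, 6.720). CM ⟂ MV, so MV runs at -134.0°; with |MV| = 17.3, V = (-11.81, -5.725). Then |JV| = |V − J| = 13.13.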